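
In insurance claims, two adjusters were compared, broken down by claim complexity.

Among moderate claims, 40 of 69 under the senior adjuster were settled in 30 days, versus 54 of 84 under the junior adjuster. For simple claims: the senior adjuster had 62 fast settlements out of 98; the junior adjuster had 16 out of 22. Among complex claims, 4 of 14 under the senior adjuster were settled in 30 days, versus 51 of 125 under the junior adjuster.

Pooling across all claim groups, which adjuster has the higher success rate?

the senior adjuster

Moderate: the senior adjuster 40/69 = 58.0%, the junior adjuster 54/84 = 64.3% → the junior adjuster
Simple: the senior adjuster 62/98 = 63.3%, the junior adjuster 16/22 = 72.7% → the junior adjuster
Complex: the senior adjuster 4/14 = 28.6%, the junior adjuster 51/125 = 40.8% → the junior adjuster
Overall: the senior adjuster 106/181 = 58.6%, the junior adjuster 121/231 = 52.4% → the senior adjuster
(The junior adjuster wins every claim group but the senior adjuster wins overall — the junior adjuster's claims skew toward the low-rate complex group.)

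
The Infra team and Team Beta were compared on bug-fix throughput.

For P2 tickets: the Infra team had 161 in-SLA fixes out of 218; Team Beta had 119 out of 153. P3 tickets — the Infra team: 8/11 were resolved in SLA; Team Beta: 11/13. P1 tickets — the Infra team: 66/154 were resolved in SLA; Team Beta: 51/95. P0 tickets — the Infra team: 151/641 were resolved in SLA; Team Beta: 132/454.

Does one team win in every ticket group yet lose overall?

No

P2: the Infra team 161/218 = 73.9%, Team Beta 119/153 = 77.8% → Team Beta
P3: the Infra team 8/11 = 72.7%, Team Beta 11/13 = 84.6% → Team Beta
P1: the Infra team 66/154 = 42.9%, Team Beta 51/95 = 53.7% → Team Beta
P0: the Infra team 151/641 = 23.6%, Team Beta 132/454 = 29.1% → Team Beta
Overall: the Infra team 386/1024 = 37.7%, Team Beta 313/715 = 43.8% → Team Beta
Team Beta wins overall and in every ticket group — no reversal.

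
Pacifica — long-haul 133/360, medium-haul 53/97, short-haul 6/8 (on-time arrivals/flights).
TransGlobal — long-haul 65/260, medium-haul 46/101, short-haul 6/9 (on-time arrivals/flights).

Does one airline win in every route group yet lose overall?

No

Long-haul: Pacifica 133/360 = 36.9%, TransGlobal 65/260 = 25.0% → Pacifica
Medium-haul: Pacifica 53/97 = 54.6%, TransGlobal 46/101 = 45.5% → Pacifica
Short-haul: Pacifica 6/8 = 75.0%, TransGlobal 6/9 = 66.7% → Pacifica
Overall: Pacifica 192/465 = 41.3%, TransGlobal 117/370 = 31.6% → Pacifica
Pacifica wins overall and in every route group — no reversal.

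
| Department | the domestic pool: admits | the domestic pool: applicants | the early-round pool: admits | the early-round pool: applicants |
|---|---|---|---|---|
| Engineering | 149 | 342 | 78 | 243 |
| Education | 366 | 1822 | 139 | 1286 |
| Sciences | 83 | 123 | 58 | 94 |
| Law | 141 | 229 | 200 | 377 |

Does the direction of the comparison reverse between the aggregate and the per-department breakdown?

Engineering: the domestic pool 149/342 = 43.6%, the early-round pool 78/243 = 32.1% → the domestic pool
Education: the domestic pool 366/1822 = 20.1%, the early-round pool 139/1286 = 10.8% → the domestic pool
Sciences: the domestic pool 83/123 = 67.5%, the early-round pool 58/94 = 61.7% → the domestic pool
Law: the domestic pool 141/229 = 61.6%, the early-round pool 200/377 = 53.1% → the domestic pool
Overall: the domestic pool 739/2516 = 29.4%, the early-round pool 475/2000 = 23.8% → the domestic pool
The domestic pool wins overall and in every department group — no reversal.

No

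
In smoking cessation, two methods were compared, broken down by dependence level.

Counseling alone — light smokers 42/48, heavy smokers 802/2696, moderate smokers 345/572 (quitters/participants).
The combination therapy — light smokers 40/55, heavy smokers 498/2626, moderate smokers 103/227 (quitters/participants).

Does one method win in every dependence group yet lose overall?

Light smokers: counseling alone 42/48 = 87.5%, the combination therapy 40/55 = 72.7% → counseling alone
Heavy smokers: counseling alone 802/2696 = 29.7%, the combination therapy 498/2626 = 19.0% → counseling alone
Moderate smokers: counseling alone 345/572 = 60.3%, the combination therapy 103/227 = 45.4% → counseling alone
Overall: counseling alone 1189/3316 = 35.9%, the combination therapy 641/2908 = 22.0% → counseling alone
Counseling alone wins overall and in every dependence group — no reversal.

No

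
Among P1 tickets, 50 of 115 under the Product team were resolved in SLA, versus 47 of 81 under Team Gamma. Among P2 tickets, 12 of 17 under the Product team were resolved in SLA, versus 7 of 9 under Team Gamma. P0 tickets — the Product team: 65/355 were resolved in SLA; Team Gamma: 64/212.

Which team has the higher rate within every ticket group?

P1: the Product team 50/115 = 43.5%, Team Gamma 47/81 = 58.0% → Team Gamma
P2: the Product team 12/17 = 70.6%, Team Gamma 7/9 = 77.8% → Team Gamma
P0: the Product team 65/355 = 18.3%, Team Gamma 64/212 = 30.2% → Team Gamma
Team Gamma has the higher rate in all 3 groups.

Team Gamma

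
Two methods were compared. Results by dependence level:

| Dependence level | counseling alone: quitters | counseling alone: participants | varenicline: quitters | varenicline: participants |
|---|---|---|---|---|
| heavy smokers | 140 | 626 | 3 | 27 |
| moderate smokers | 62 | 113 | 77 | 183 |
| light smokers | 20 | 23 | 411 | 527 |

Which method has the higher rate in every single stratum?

counseling alone

Heavy smokers: counseling alone 140/626 = 22.4%, varenicline 3/27 = 11.1% → counseling alone
Moderate smokers: counseling alone 62/113 = 54.9%, varenicline 77/183 = 42.1% → counseling alone
Light smokers: counseling alone 20/23 = 87.0%, varenicline 411/527 = 78.0% → counseling alone
Counseling alone has the higher rate in all 3 groups.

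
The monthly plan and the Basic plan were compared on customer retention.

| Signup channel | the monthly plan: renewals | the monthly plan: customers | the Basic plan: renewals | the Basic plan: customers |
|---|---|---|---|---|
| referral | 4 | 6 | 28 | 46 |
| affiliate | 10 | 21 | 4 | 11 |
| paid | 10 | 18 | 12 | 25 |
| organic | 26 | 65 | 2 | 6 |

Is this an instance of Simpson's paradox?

Referral: the monthly plan 4/6 = 66.7%, the Basic plan 28/46 = 60.9% → the monthly plan
Affiliate: the monthly plan 10/21 = 47.6%, the Basic plan 4/11 = 36.4% → the monthly plan
Paid: the monthly plan 10/18 = 55.6%, the Basic plan 12/25 = 48.0% → the monthly plan
Organic: the monthly plan 26/65 = 40.0%, the Basic plan 2/6 = 33.3% → the monthly plan
Overall: the monthly plan 50/110 = 45.5%, the Basic plan 46/88 = 52.3% → the Basic plan
The monthly plan wins each signup group but the Basic plan wins overall — the comparison reverses. The monthly plan's customers skew toward organic, which has a lower base rate.

Yes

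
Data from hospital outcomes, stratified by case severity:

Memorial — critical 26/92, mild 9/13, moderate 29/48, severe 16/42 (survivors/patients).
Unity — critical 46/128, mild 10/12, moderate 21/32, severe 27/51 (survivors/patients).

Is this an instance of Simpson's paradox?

No

Critical: Memorial 26/92 = 28.3%, Unity 46/128 = 35.9% → Unity
Mild: Memorial 9/13 = 69.2%, Unity 10/12 = 83.3% → Unity
Moderate: Memorial 29/48 = 60.4%, Unity 21/32 = 65.6% → Unity
Severe: Memorial 16/42 = 38.1%, Unity 27/51 = 52.9% → Unity
Overall: Memorial 80/195 = 41.0%, Unity 104/223 = 46.6% → Unity
Unity wins overall and in every case group — no reversal.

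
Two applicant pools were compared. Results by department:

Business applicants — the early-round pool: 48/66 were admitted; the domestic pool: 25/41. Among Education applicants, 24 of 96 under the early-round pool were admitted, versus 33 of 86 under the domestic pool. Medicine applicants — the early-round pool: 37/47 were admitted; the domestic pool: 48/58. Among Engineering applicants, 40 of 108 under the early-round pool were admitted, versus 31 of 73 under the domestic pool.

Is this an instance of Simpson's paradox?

No

Business: the early-round pool 48/66 = 72.7%, the domestic pool 25/41 = 61.0% → the early-round pool
Education: the early-round pool 24/96 = 25.0%, the domestic pool 33/86 = 38.4% → the domestic pool
Medicine: the early-round pool 37/47 = 78.7%, the domestic pool 48/58 = 82.8% → the domestic pool
Engineering: the early-round pool 40/108 = 37.0%, the domestic pool 31/73 = 42.5% → the domestic pool
Overall: the early-round pool 149/317 = 47.0%, the domestic pool 137/258 = 53.1% → the domestic pool
Neither sweeps: the early-round pool wins 1 of 4 groups, the domestic pool wins 3. The domestic pool wins overall but not every group — no Simpson reversal.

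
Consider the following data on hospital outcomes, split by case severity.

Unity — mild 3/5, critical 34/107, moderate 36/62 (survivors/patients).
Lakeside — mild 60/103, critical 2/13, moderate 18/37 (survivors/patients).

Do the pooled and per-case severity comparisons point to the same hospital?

Mild: Unity 3/5 = 60.0%, Lakeside 60/103 = 58.3% → Unity
Critical: Unity 34/107 = 31.8%, Lakeside 2/13 = 15.4% → Unity
Moderate: Unity 36/62 = 58.1%, Lakeside 18/37 = 48.6% → Unity
Overall: Unity 73/174 = 42.0%, Lakeside 80/153 = 52.3% → Lakeside
Unity wins each case group but Lakeside wins overall — the comparison reverses. Unity's patients skew toward critical, which has a lower base rate.

No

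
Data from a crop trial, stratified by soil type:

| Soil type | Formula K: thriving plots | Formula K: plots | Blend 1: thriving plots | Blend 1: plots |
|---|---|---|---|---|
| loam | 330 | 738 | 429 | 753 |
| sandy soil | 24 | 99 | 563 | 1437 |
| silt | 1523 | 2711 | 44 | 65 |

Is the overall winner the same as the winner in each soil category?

Loam: Formula K 330/738 = 44.7%, Blend 1 429/753 = 57.0% → Blend 1
Sandy soil: Formula K 24/99 = 24.2%, Blend 1 563/1437 = 39.2% → Blend 1
Silt: Formula K 1523/2711 = 56.2%, Blend 1 44/65 = 67.7% → Blend 1
Overall: Formula K 1877/3548 = 52.9%, Blend 1 1036/2255 = 45.9% → Formula K
Blend 1 wins each soil group but Formula K wins overall — the comparison reverses. Blend 1's plots skew toward sandy soil, which has a lower base rate.

No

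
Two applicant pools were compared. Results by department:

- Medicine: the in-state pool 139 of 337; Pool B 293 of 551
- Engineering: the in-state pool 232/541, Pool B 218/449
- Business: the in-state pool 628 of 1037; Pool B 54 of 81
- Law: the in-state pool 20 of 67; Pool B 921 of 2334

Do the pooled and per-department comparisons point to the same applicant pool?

Medicine: the in-state pool 139/337 = 41.2%, Pool B 293/551 = 53.2% → Pool B
Engineering: the in-state pool 232/541 = 42.9%, Pool B 218/449 = 48.6% → Pool B
Business: the in-state pool 628/1037 = 60.6%, Pool B 54/81 = 66.7% → Pool B
Law: the in-state pool 20/67 = 29.9%, Pool B 921/2334 = 39.5% → Pool B
Overall: the in-state pool 1019/1982 = 51.4%, Pool B 1486/3415 = 43.5% → the in-state pool
Pool B wins each department group but the in-state pool wins overall — the comparison reverses. Pool B's applicants skew toward Law, which has a lower base rate.

No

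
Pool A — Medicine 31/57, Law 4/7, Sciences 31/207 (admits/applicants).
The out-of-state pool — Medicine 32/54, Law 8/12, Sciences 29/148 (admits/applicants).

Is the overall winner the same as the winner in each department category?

Yes

Medicine: Pool A 31/57 = 54.4%, the out-of-state pool 32/54 = 59.3% → the out-of-state pool
Law: Pool A 4/7 = 57.1%, the out-of-state pool 8/12 = 66.7% → the out-of-state pool
Sciences: Pool A 31/207 = 15.0%, the out-of-state pool 29/148 = 19.6% → the out-of-state pool
Overall: Pool A 66/271 = 24.4%, the out-of-state pool 69/214 = 32.2% → the out-of-state pool
The out-of-state pool wins overall and in every department group — no reversal.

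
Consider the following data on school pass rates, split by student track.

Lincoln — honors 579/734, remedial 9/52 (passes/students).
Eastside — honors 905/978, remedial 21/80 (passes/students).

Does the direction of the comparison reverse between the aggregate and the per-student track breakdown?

Honors: Lincoln 579/734 = 78.9%, Eastside 905/978 = 92.5% → Eastside
Remedial: Lincoln 9/52 = 17.3%, Eastside 21/80 = 26.2% → Eastside
Overall: Lincoln 588/786 = 74.8%, Eastside 926/1058 = 87.5% → Eastside
Eastside wins overall and in every student group — no reversal.

No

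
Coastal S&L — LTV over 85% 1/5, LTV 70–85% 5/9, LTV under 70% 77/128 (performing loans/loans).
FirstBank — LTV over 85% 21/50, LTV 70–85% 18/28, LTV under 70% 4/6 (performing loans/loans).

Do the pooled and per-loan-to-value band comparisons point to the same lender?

LTV over 85%: Coastal S&L 1/5 = 20.0%, FirstBank 21/50 = 42.0% → FirstBank
LTV 70–85%: Coastal S&L 5/9 = 55.6%, FirstBank 18/28 = 64.3% → FirstBank
LTV under 70%: Coastal S&L 77/128 = 60.2%, FirstBank 4/6 = 66.7% → FirstBank
Overall: Coastal S&L 83/142 = 58.5%, FirstBank 43/84 = 51.2% → Coastal S&L
FirstBank wins each loan-to-value group but Coastal S&L wins overall — the comparison reverses. FirstBank's loans skew toward LTV over 85%, which has a lower base rate.

No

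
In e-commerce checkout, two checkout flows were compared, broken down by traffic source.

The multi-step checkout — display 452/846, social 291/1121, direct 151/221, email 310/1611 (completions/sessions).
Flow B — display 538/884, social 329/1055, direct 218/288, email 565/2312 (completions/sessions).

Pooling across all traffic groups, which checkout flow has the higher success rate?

Display: the multi-step checkout 452/846 = 53.4%, Flow B 538/884 = 60.9% → Flow B
Social: the multi-step checkout 291/1121 = 26.0%, Flow B 329/1055 = 31.2% → Flow B
Direct: the multi-step checkout 151/221 = 68.3%, Flow B 218/288 = 75.7% → Flow B
Email: the multi-step checkout 310/1611 = 19.2%, Flow B 565/2312 = 24.4% → Flow B
Overall: the multi-step checkout 1204/3799 = 31.7%, Flow B 1650/4539 = 36.4% → Flow B

Flow B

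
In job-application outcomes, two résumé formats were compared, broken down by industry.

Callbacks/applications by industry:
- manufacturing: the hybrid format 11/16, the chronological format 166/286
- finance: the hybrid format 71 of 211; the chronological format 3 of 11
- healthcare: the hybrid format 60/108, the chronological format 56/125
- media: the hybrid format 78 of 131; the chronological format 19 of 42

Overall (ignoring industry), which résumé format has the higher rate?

Manufacturing: the hybrid format 11/16 = 68.8%, the chronological format 166/286 = 58.0% → the hybrid format
Finance: the hybrid format 71/211 = 33.6%, the chronological format 3/11 = 27.3% → the hybrid format
Healthcare: the hybrid format 60/108 = 55.6%, the chronological format 56/125 = 44.8% → the hybrid format
Media: the hybrid format 78/131 = 59.5%, the chronological format 19/42 = 45.2% → the hybrid format
Overall: the hybrid format 220/466 = 47.2%, the chronological format 244/464 = 52.6% → the chronological format
(The hybrid format wins every industry group but the chronological format wins overall — the hybrid format's applications skew toward the low-rate finance group.)

the chronological format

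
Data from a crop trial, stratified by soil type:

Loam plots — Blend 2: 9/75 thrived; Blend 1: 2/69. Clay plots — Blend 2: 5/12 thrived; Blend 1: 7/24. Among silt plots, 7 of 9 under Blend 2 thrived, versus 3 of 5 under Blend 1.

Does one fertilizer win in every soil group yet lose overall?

No

Loam: Blend 2 9/75 = 12.0%, Blend 1 2/69 = 2.9% → Blend 2
Clay: Blend 2 5/12 = 41.7%, Blend 1 7/24 = 29.2% → Blend 2
Silt: Blend 2 7/9 = 77.8%, Blend 1 3/5 = 60.0% → Blend 2
Overall: Blend 2 21/96 = 21.9%, Blend 1 12/98 = 12.2% → Blend 2
Blend 2 wins overall and in every soil group — no reversal.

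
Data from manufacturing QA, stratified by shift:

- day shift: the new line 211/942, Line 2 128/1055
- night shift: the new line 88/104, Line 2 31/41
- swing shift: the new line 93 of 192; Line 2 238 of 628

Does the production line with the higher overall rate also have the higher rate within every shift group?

Yes

Day shift: the new line 211/942 = 22.4%, Line 2 128/1055 = 12.1% → the new line
Night shift: the new line 88/104 = 84.6%, Line 2 31/41 = 75.6% → the new line
Swing shift: the new line 93/192 = 48.4%, Line 2 238/628 = 37.9% → the new line
Overall: the new line 392/1238 = 31.7%, Line 2 397/1724 = 23.0% → the new line
The new line wins overall and in every shift group — no reversal.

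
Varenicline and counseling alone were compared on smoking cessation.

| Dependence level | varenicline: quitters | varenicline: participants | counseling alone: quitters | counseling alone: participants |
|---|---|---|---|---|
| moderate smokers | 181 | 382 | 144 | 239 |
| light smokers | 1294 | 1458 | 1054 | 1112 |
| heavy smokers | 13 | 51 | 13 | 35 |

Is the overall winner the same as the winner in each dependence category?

Yes

Moderate smokers: varenicline 181/382 = 47.4%, counseling alone 144/239 = 60.3% → counseling alone
Light smokers: varenicline 1294/1458 = 88.8%, counseling alone 1054/1112 = 94.8% → counseling alone
Heavy smokers: varenicline 13/51 = 25.5%, counseling alone 13/35 = 37.1% → counseling alone
Overall: varenicline 1488/1891 = 78.7%, counseling alone 1211/1386 = 87.4% → counseling alone
Counseling alone wins overall and in every dependence group — no reversal.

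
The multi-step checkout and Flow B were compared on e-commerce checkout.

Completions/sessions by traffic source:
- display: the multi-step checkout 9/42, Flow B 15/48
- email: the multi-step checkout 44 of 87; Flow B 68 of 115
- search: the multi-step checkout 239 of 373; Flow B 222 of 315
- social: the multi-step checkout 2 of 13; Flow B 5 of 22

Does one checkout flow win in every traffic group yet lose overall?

Display: the multi-step checkout 9/42 = 21.4%, Flow B 15/48 = 31.2% → Flow B
Email: the multi-step checkout 44/87 = 50.6%, Flow B 68/115 = 59.1% → Flow B
Search: the multi-step checkout 239/373 = 64.1%, Flow B 222/315 = 70.5% → Flow B
Social: the multi-step checkout 2/13 = 15.4%, Flow B 5/22 = 22.7% → Flow B
Overall: the multi-step checkout 294/515 = 57.1%, Flow B 310/500 = 62.0% → Flow B
Flow B wins overall and in every traffic group — no reversal.

No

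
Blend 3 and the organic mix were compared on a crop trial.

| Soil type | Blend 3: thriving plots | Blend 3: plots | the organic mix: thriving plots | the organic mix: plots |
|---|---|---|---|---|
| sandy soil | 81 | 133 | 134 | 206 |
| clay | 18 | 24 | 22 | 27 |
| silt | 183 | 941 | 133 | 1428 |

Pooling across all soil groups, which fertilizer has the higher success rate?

Sandy soil: Blend 3 81/133 = 60.9%, the organic mix 134/206 = 65.0% → the organic mix
Clay: Blend 3 18/24 = 75.0%, the organic mix 22/27 = 81.5% → the organic mix
Silt: Blend 3 183/941 = 19.4%, the organic mix 133/1428 = 9.3% → Blend 3
Overall: Blend 3 282/1098 = 25.7%, the organic mix 289/1661 = 17.4% → Blend 3
(Neither sweeps every soil group, but Blend 3 has the higher pooled rate.)

Blend 3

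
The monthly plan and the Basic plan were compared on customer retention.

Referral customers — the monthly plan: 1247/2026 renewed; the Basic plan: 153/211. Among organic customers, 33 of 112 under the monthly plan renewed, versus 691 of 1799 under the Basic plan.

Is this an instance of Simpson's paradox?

Yes

Referral: the monthly plan 1247/2026 = 61.5%, the Basic plan 153/211 = 72.5% → the Basic plan
Organic: the monthly plan 33/112 = 29.5%, the Basic plan 691/1799 = 38.4% → the Basic plan
Overall: the monthly plan 1280/2138 = 59.9%, the Basic plan 844/2010 = 42.0% → the monthly plan
The Basic plan wins each signup group but the monthly plan wins overall — the comparison reverses. The Basic plan's customers skew toward organic, which has a lower base rate.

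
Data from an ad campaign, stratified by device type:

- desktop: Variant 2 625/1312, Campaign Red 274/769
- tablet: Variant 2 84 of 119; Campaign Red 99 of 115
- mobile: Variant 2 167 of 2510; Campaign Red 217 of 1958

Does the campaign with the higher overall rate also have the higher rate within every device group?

Desktop: Variant 2 625/1312 = 47.6%, Campaign Red 274/769 = 35.6% → Variant 2
Tablet: Variant 2 84/119 = 70.6%, Campaign Red 99/115 = 86.1% → Campaign Red
Mobile: Variant 2 167/2510 = 6.7%, Campaign Red 217/1958 = 11.1% → Campaign Red
Overall: Variant 2 876/3941 = 22.2%, Campaign Red 590/2842 = 20.8% → Variant 2
Neither sweeps: Variant 2 wins 1 of 3 groups, Campaign Red wins 2. Variant 2 wins overall but not every group — no Simpson reversal.

No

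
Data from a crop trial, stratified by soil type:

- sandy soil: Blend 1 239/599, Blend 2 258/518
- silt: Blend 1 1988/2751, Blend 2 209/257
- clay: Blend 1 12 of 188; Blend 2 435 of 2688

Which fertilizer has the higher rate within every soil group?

Sandy soil: Blend 1 239/599 = 39.9%, Blend 2 258/518 = 49.8% → Blend 2
Silt: Blend 1 1988/2751 = 72.3%, Blend 2 209/257 = 81.3% → Blend 2
Clay: Blend 1 12/188 = 6.4%, Blend 2 435/2688 = 16.2% → Blend 2
Blend 2 has the higher rate in all 3 groups.

Blend 2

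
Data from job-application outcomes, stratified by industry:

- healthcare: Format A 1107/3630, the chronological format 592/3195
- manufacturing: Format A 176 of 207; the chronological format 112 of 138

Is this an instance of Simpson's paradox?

Healthcare: Format A 1107/3630 = 30.5%, the chronological format 592/3195 = 18.5% → Format A
Manufacturing: Format A 176/207 = 85.0%, the chronological format 112/138 = 81.2% → Format A
Overall: Format A 1283/3837 = 33.4%, the chronological format 704/3333 = 21.1% → Format A
Format A wins overall and in every industry group — no reversal.

No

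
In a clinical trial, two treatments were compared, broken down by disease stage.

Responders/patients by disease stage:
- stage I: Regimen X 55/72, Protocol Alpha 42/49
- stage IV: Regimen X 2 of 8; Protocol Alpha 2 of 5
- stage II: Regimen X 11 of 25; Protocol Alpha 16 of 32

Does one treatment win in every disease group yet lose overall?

No

Stage I: Regimen X 55/72 = 76.4%, Protocol Alpha 42/49 = 85.7% → Protocol Alpha
Stage IV: Regimen X 2/8 = 25.0%, Protocol Alpha 2/5 = 40.0% → Protocol Alpha
Stage II: Regimen X 11/25 = 44.0%, Protocol Alpha 16/32 = 50.0% → Protocol Alpha
Overall: Regimen X 68/105 = 64.8%, Protocol Alpha 60/86 = 69.8% → Protocol Alpha
Protocol Alpha wins overall and in every disease group — no reversal.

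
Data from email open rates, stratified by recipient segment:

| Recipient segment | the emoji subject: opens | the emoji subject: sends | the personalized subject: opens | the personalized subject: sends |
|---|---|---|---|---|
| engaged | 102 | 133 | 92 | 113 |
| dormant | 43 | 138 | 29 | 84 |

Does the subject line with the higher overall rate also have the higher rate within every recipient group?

Engaged: the emoji subject 102/133 = 76.7%, the personalized subject 92/113 = 81.4% → the personalized subject
Dormant: the emoji subject 43/138 = 31.2%, the personalized subject 29/84 = 34.5% → the personalized subject
Overall: the emoji subject 145/271 = 53.5%, the personalized subject 121/197 = 61.4% → the personalized subject
The personalized subject wins overall and in every recipient group — no reversal.

Yes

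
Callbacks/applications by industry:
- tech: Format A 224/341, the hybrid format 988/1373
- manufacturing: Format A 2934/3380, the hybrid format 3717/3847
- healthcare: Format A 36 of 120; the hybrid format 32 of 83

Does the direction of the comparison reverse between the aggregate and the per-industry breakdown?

Tech: Format A 224/341 = 65.7%, the hybrid format 988/1373 = 72.0% → the hybrid format
Manufacturing: Format A 2934/3380 = 86.8%, the hybrid format 3717/3847 = 96.6% → the hybrid format
Healthcare: Format A 36/120 = 30.0%, the hybrid format 32/83 = 38.6% → the hybrid format
Overall: Format A 3194/3841 = 83.2%, the hybrid format 4737/5303 = 89.3% → the hybrid format
The hybrid format wins overall and in every industry group — no reversal.

No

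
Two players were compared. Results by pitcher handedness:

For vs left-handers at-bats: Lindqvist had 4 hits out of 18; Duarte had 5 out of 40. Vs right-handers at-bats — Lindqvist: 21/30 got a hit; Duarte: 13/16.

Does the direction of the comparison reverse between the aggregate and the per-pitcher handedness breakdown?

Vs left-handers: Lindqvist 4/18 = 22.2%, Duarte 5/40 = 12.5% → Lindqvist
Vs right-handers: Lindqvist 21/30 = 70.0%, Duarte 13/16 = 81.2% → Duarte
Overall: Lindqvist 25/48 = 52.1%, Duarte 18/56 = 32.1% → Lindqvist
Neither sweeps: Lindqvist wins 1 of 2 groups, Duarte wins 1. Lindqvist wins overall but not every group — no Simpson reversal.

No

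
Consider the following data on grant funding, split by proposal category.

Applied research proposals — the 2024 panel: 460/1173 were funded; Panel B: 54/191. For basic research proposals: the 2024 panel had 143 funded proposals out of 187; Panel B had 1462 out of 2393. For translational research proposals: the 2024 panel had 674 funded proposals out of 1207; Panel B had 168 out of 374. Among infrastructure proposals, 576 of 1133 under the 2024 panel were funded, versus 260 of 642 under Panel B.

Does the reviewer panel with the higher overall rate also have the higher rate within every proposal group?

No

Applied research: the 2024 panel 460/1173 = 39.2%, Panel B 54/191 = 28.3% → the 2024 panel
Basic research: the 2024 panel 143/187 = 76.5%, Panel B 1462/2393 = 61.1% → the 2024 panel
Translational research: the 2024 panel 674/1207 = 55.8%, Panel B 168/374 = 44.9% → the 2024 panel
Infrastructure: the 2024 panel 576/1133 = 50.8%, Panel B 260/642 = 40.5% → the 2024 panel
Overall: the 2024 panel 1853/3700 = 50.1%, Panel B 1944/3600 = 54.0% → Panel B
The 2024 panel wins each proposal group but Panel B wins overall — the comparison reverses. The 2024 panel's proposals skew toward applied research, which has a lower base rate.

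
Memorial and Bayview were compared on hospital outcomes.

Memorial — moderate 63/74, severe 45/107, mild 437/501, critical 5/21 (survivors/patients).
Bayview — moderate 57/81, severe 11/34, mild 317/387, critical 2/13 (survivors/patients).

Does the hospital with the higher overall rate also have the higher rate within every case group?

Yes

Moderate: Memorial 63/74 = 85.1%, Bayview 57/81 = 70.4% → Memorial
Severe: Memorial 45/107 = 42.1%, Bayview 11/34 = 32.4% → Memorial
Mild: Memorial 437/501 = 87.2%, Bayview 317/387 = 81.9% → Memorial
Critical: Memorial 5/21 = 23.8%, Bayview 2/13 = 15.4% → Memorial
Overall: Memorial 550/703 = 78.2%, Bayview 387/515 = 75.1% → Memorial
Memorial wins overall and in every case group — no reversal.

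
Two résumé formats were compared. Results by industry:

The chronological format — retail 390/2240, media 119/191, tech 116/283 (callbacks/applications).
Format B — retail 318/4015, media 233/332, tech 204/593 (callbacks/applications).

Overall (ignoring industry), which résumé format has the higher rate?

Retail: the chronological format 390/2240 = 17.4%, Format B 318/4015 = 7.9% → the chronological format
Media: the chronological format 119/191 = 62.3%, Format B 233/332 = 70.2% → Format B
Tech: the chronological format 116/283 = 41.0%, Format B 204/593 = 34.4% → the chronological format
Overall: the chronological format 625/2714 = 23.0%, Format B 755/4940 = 15.3% → the chronological format
(Neither sweeps every industry group, but the chronological format has the higher pooled rate.)

the chronological format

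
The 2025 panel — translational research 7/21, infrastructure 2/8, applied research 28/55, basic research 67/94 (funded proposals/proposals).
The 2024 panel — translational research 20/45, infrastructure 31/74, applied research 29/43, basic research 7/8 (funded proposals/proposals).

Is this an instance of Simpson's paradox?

Yes

Translational research: the 2025 panel 7/21 = 33.3%, the 2024 panel 20/45 = 44.4% → the 2024 panel
Infrastructure: the 2025 panel 2/8 = 25.0%, the 2024 panel 31/74 = 41.9% → the 2024 panel
Applied research: the 2025 panel 28/55 = 50.9%, the 2024 panel 29/43 = 67.4% → the 2024 panel
Basic research: the 2025 panel 67/94 = 71.3%, the 2024 panel 7/8 = 87.5% → the 2024 panel
Overall: the 2025 panel 104/178 = 58.4%, the 2024 panel 87/170 = 51.2% → the 2025 panel
The 2024 panel wins each proposal group but the 2025 panel wins overall — the comparison reverses. The 2024 panel's proposals skew toward infrastructure, which has a lower base rate.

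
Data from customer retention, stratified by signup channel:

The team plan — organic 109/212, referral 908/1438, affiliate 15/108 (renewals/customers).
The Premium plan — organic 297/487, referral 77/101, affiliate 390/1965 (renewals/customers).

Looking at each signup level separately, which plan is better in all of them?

the Premium plan

Organic: the team plan 109/212 = 51.4%, the Premium plan 297/487 = 61.0% → the Premium plan
Referral: the team plan 908/1438 = 63.1%, the Premium plan 77/101 = 76.2% → the Premium plan
Affiliate: the team plan 15/108 = 13.9%, the Premium plan 390/1965 = 19.8% → the Premium plan
The Premium plan has the higher rate in all 3 groups.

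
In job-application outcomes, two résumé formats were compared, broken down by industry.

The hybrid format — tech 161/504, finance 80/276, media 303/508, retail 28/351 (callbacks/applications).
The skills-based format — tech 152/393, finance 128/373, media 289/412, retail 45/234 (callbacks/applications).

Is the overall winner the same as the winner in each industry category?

Tech: the hybrid format 161/504 = 31.9%, the skills-based format 152/393 = 38.7% → the skills-based format
Finance: the hybrid format 80/276 = 29.0%, the skills-based format 128/373 = 34.3% → the skills-based format
Media: the hybrid format 303/508 = 59.6%, the skills-based format 289/412 = 70.1% → the skills-based format
Retail: the hybrid format 28/351 = 8.0%, the skills-based format 45/234 = 19.2% → the skills-based format
Overall: the hybrid format 572/1639 = 34.9%, the skills-based format 614/1412 = 43.5% → the skills-based format
The skills-based format wins overall and in every industry group — no reversal.

Yes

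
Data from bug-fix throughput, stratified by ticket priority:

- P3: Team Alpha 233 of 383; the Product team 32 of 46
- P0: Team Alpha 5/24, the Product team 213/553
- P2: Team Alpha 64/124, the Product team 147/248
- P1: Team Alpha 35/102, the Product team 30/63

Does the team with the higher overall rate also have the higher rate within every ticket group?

No

P3: Team Alpha 233/383 = 60.8%, the Product team 32/46 = 69.6% → the Product team
P0: Team Alpha 5/24 = 20.8%, the Product team 213/553 = 38.5% → the Product team
P2: Team Alpha 64/124 = 51.6%, the Product team 147/248 = 59.3% → the Product team
P1: Team Alpha 35/102 = 34.3%, the Product team 30/63 = 47.6% → the Product team
Overall: Team Alpha 337/633 = 53.2%, the Product team 422/910 = 46.4% → Team Alpha
The Product team wins each ticket group but Team Alpha wins overall — the comparison reverses. The Product team's tickets skew toward P0, which has a lower base rate.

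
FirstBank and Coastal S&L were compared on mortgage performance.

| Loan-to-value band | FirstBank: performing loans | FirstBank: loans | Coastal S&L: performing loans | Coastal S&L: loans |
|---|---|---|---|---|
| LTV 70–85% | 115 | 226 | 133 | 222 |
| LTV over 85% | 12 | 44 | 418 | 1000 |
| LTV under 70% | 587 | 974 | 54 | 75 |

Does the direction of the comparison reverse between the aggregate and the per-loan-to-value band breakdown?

LTV 70–85%: FirstBank 115/226 = 50.9%, Coastal S&L 133/222 = 59.9% → Coastal S&L
LTV over 85%: FirstBank 12/44 = 27.3%, Coastal S&L 418/1000 = 41.8% → Coastal S&L
LTV under 70%: FirstBank 587/974 = 60.3%, Coastal S&L 54/75 = 72.0% → Coastal S&L
Overall: FirstBank 714/1244 = 57.4%, Coastal S&L 605/1297 = 46.6% → FirstBank
Coastal S&L wins each loan-to-value group but FirstBank wins overall — the comparison reverses. Coastal S&L's loans skew toward LTV over 85%, which has a lower base rate.

Yes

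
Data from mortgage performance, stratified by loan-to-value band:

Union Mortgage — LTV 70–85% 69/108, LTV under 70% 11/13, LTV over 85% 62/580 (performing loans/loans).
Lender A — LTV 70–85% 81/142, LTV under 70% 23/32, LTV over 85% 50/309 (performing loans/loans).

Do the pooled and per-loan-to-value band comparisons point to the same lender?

No

LTV 70–85%: Union Mortgage 69/108 = 63.9%, Lender A 81/142 = 57.0% → Union Mortgage
LTV under 70%: Union Mortgage 11/13 = 84.6%, Lender A 23/32 = 71.9% → Union Mortgage
LTV over 85%: Union Mortgage 62/580 = 10.7%, Lender A 50/309 = 16.2% → Lender A
Overall: Union Mortgage 142/701 = 20.3%, Lender A 154/483 = 31.9% → Lender A
Neither sweeps: Union Mortgage wins 2 of 3 groups, Lender A wins 1. Lender A wins overall but not every group — no Simpson reversal.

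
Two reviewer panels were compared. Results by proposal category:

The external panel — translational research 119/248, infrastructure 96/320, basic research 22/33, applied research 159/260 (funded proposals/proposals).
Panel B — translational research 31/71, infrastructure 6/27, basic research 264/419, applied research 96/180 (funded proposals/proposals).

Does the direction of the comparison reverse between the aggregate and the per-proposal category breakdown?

Translational research: the external panel 119/248 = 48.0%, Panel B 31/71 = 43.7% → the external panel
Infrastructure: the external panel 96/320 = 30.0%, Panel B 6/27 = 22.2% → the external panel
Basic research: the external panel 22/33 = 66.7%, Panel B 264/419 = 63.0% → the external panel
Applied research: the external panel 159/260 = 61.2%, Panel B 96/180 = 53.3% → the external panel
Overall: the external panel 396/861 = 46.0%, Panel B 397/697 = 57.0% → Panel B
The external panel wins each proposal group but Panel B wins overall — the comparison reverses. The external panel's proposals skew toward infrastructure, which has a lower base rate.

Yes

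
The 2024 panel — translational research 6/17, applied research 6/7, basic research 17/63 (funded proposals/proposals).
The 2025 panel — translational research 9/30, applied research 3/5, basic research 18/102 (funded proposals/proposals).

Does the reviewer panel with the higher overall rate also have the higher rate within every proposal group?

Yes

Translational research: the 2024 panel 6/17 = 35.3%, the 2025 panel 9/30 = 30.0% → the 2024 panel
Applied research: the 2024 panel 6/7 = 85.7%, the 2025 panel 3/5 = 60.0% → the 2024 panel
Basic research: the 2024 panel 17/63 = 27.0%, the 2025 panel 18/102 = 17.6% → the 2024 panel
Overall: the 2024 panel 29/87 = 33.3%, the 2025 panel 30/137 = 21.9% → the 2024 panel
The 2024 panel wins overall and in every proposal group — no reversal.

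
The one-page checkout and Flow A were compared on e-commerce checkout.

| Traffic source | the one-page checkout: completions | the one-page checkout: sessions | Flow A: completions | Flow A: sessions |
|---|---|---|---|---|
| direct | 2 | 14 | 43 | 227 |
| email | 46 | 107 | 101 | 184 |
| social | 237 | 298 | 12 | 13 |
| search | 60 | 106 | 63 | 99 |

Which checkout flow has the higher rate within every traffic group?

Flow A

Direct: the one-page checkout 2/14 = 14.3%, Flow A 43/227 = 18.9% → Flow A
Email: the one-page checkout 46/107 = 43.0%, Flow A 101/184 = 54.9% → Flow A
Social: the one-page checkout 237/298 = 79.5%, Flow A 12/13 = 92.3% → Flow A
Search: the one-page checkout 60/106 = 56.6%, Flow A 63/99 = 63.6% → Flow A
Flow A has the higher rate in all 4 groups.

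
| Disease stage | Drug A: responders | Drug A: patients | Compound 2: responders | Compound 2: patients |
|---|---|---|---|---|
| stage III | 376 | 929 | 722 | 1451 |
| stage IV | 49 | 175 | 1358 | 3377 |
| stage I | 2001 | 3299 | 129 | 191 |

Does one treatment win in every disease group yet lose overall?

Yes

Stage III: Drug A 376/929 = 40.5%, Compound 2 722/1451 = 49.8% → Compound 2
Stage IV: Drug A 49/175 = 28.0%, Compound 2 1358/3377 = 40.2% → Compound 2
Stage I: Drug A 2001/3299 = 60.7%, Compound 2 129/191 = 67.5% → Compound 2
Overall: Drug A 2426/4403 = 55.1%, Compound 2 2209/5019 = 44.0% → Drug A
Compound 2 wins each disease group but Drug A wins overall — the comparison reverses. Compound 2's patients skew toward stage IV, which has a lower base rate.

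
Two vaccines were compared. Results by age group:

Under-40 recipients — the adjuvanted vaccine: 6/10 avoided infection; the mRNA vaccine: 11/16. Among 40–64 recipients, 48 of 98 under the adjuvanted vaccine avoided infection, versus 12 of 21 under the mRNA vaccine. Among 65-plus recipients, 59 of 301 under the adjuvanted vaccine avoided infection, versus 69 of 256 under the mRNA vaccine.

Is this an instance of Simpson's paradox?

Under-40: the adjuvanted vaccine 6/10 = 60.0%, the mRNA vaccine 11/16 = 68.8% → the mRNA vaccine
40–64: the adjuvanted vaccine 48/98 = 49.0%, the mRNA vaccine 12/21 = 57.1% → the mRNA vaccine
65-plus: the adjuvanted vaccine 59/301 = 19.6%, the mRNA vaccine 69/256 = 27.0% → the mRNA vaccine
Overall: the adjuvanted vaccine 113/409 = 27.6%, the mRNA vaccine 92/293 = 31.4% → the mRNA vaccine
The mRNA vaccine wins overall and in every age group — no reversal.

No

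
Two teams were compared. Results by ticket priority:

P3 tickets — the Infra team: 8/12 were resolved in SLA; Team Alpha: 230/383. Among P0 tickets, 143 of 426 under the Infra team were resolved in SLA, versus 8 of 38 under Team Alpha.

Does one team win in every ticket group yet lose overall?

Yes

P3: the Infra team 8/12 = 66.7%, Team Alpha 230/383 = 60.1% → the Infra team
P0: the Infra team 143/426 = 33.6%, Team Alpha 8/38 = 21.1% → the Infra team
Overall: the Infra team 151/438 = 34.5%, Team Alpha 238/421 = 56.5% → Team Alpha
The Infra team wins each ticket group but Team Alpha wins overall — the comparison reverses. The Infra team's tickets skew toward P0, which has a lower base rate.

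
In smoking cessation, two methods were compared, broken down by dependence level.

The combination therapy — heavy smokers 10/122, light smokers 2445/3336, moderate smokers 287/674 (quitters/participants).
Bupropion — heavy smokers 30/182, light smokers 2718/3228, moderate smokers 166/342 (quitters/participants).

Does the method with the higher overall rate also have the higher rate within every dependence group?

Heavy smokers: the combination therapy 10/122 = 8.2%, bupropion 30/182 = 16.5% → bupropion
Light smokers: the combination therapy 2445/3336 = 73.3%, bupropion 2718/3228 = 84.2% → bupropion
Moderate smokers: the combination therapy 287/674 = 42.6%, bupropion 166/342 = 48.5% → bupropion
Overall: the combination therapy 2742/4132 = 66.4%, bupropion 2914/3752 = 77.7% → bupropion
Bupropion wins overall and in every dependence group — no reversal.

Yes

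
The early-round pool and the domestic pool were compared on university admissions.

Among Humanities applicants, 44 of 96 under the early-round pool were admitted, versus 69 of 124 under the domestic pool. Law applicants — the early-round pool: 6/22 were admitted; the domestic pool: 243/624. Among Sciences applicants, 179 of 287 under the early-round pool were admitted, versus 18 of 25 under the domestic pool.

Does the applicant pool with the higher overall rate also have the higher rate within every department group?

No

Humanities: the early-round pool 44/96 = 45.8%, the domestic pool 69/124 = 55.6% → the domestic pool
Law: the early-round pool 6/22 = 27.3%, the domestic pool 243/624 = 38.9% → the domestic pool
Sciences: the early-round pool 179/287 = 62.4%, the domestic pool 18/25 = 72.0% → the domestic pool
Overall: the early-round pool 229/405 = 56.5%, the domestic pool 330/773 = 42.7% → the early-round pool
The domestic pool wins each department group but the early-round pool wins overall — the comparison reverses. The domestic pool's applicants skew toward Law, which has a lower base rate.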